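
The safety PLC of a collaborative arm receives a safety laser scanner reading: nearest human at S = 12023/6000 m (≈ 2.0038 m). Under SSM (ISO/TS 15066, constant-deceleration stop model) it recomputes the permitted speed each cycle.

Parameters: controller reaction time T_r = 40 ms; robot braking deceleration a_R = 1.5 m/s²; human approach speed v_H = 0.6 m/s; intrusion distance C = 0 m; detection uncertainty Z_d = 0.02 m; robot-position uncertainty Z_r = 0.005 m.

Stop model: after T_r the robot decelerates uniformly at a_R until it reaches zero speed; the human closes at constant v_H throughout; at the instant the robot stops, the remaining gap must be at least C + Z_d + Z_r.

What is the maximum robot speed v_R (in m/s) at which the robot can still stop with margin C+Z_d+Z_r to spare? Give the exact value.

v_R_max = 37/20 m/s = 1.8500 m/s

collect terms ⇒ (1/3)·v_R² + (11/25)·v_R + (-11729/6000) = 0
  disc = (11/25)² − 4·(1/3)·(-11729/6000) = 63001/22500 ; √disc = 251/150
  v_R = (−(11/25) + 251/150) / (2·(1/3)) = 37/20 m/s
check:
T_s = v_R/a_R = (37/20)/(3/2) = 1.2333 s
reaction-phase robot travel = 1.8500·0.0400 = 0.0740 m
braking distance = 1.8500²/(2·1.5000) = 1.1408 m
human over T_r+T_s: 0.6000·(0.0400+1.2333) = 0.7640 m
C+Z_d+Z_r = 0.0000+0.0200+0.0050 = 0.0250 m
sum ≈ 0.0740+1.1408+0.7640+0.0250 ≈ 2.0038 m = S ✓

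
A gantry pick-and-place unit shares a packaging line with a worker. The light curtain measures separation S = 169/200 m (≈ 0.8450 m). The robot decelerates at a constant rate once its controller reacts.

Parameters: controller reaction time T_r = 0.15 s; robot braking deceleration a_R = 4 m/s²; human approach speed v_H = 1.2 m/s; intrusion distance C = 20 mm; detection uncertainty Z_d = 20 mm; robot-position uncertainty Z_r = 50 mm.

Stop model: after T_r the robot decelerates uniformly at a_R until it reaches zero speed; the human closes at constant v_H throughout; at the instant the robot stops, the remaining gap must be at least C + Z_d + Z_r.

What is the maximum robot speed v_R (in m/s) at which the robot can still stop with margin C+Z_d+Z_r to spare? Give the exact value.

quadratic (1/8)·v² + (9/20)·v + (-23/40) = 0
  disc = (9/20)² − 4·(1/8)·(-23/40) = 49/100 ; √disc = 7/10
  v_R = (−(9/20) + 7/10) / (2·(1/8)) = 1 m/s
check:
stop time T_s = 1/4 = 0.2500 s
robot covers v_R·T_r = 1.0000·0.1500 = 0.1500 m before braking
robot covers 1.0000·0.2500 − ½·4.0000·0.2500² = 0.1250 m while stopping
person approaches 1.2000·(0.1500+0.2500) = 0.4800 m
C+Z_d+Z_r = 0.0200+0.0200+0.0500 = 0.0900 m
sum ≈ 0.1500+0.1250+0.4800+0.0900 ≈ 0.8450 m = S ✓

v_R_max = 1 m/s = 1.0000 m/s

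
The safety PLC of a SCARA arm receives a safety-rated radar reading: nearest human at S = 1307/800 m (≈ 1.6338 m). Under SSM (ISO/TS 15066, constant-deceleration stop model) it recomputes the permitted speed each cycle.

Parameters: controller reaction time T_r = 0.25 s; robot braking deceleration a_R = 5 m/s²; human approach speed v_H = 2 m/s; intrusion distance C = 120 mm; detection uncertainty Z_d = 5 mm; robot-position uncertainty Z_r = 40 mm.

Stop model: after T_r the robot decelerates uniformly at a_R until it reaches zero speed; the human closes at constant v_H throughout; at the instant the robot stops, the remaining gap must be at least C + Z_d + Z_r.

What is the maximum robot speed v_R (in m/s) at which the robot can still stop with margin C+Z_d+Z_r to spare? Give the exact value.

v_R_max = 5/4 m/s = 1.2500 m/s

quadratic (1/10)·v² + (13/20)·v + (-31/32) = 0
  disc = (13/20)² − 4·(1/10)·(-31/32) = 81/100 ; √disc = 9/10
  v_R = (−(13/20) + 9/10) / (2·(1/10)) = 5/4 m/s
check:
braking lasts T_s = (5/4)/5 = 0.2500 s
robot in T_r: 1.2500·0.2500 = 0.3125 m
braking distance = 1.2500²/(2·5.0000) = 0.1562 m
person approaches 2.0000·(0.2500+0.2500) = 1.0000 m
margins: 0.1200+0.0050+0.0400 = 0.1650 m
sum ≈ 0.3125+0.1562+1.0000+0.1650 ≈ 1.6338 m = S ✓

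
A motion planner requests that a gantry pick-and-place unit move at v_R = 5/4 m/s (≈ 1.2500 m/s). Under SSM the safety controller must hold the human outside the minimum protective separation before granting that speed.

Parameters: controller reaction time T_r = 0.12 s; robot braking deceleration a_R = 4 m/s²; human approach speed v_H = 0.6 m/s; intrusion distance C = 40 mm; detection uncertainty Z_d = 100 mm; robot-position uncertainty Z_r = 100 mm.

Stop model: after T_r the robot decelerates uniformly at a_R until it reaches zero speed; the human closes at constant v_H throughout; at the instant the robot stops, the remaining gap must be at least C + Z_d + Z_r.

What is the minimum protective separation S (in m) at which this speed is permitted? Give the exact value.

S_min = 13517/16000 m = 0.8448 m

stop time T_s = (5/4)/4 = 0.3125 s
robot covers v_R·T_r = 1.2500·0.1200 = 0.1500 m before braking
robot under decel: 1.2500²/(2·4.0000) = 0.1953 m
human over T_r+T_s: 0.6000·(0.1200+0.3125) = 0.2595 m
margins: 0.0400+0.1000+0.1000 = 0.2400 m
S_min ≈ 0.1500+0.1953+0.2595+0.2400  ⇒  S_min = 13517/16000 m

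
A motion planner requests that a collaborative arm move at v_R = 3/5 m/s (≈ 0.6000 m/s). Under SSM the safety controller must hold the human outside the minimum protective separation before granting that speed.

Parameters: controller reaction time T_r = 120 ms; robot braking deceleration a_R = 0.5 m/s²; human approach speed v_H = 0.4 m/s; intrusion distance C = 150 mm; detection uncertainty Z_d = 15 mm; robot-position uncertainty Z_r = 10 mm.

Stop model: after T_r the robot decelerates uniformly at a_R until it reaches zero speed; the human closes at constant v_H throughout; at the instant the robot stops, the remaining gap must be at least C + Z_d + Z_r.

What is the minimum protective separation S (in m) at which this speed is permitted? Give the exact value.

S_min = 227/200 m = 1.1350 m

braking lasts T_s = (3/5)/(1/2) = 1.2000 s
robot in T_r: 0.6000·0.1200 = 0.0720 m
robot under decel: 0.6000²/(2·0.5000) = 0.3600 m
human over T_r+T_s: 0.4000·(0.1200+1.2000) = 0.5280 m
residual clearance needed = 0.1500+0.0150+0.0100 = 0.1750 m
S_min ≈ 0.0720+0.3600+0.5280+0.1750  ⇒  S_min = 227/200 m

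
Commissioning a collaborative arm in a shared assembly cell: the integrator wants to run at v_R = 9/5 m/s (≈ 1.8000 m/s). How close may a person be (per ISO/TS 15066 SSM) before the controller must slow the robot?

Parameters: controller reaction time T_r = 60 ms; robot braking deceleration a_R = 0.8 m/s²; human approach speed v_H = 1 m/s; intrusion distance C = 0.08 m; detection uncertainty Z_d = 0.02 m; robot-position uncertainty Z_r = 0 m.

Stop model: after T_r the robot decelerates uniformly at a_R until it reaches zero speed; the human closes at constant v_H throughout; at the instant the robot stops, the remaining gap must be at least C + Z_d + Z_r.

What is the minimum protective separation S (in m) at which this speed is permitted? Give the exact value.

braking lasts T_s = (9/5)/(4/5) = 2.2500 s
robot covers v_R·T_r = 1.8000·0.0600 = 0.1080 m before braking
robot under decel: 1.8000²/(2·0.8000) = 2.0250 m
human closes 1.0000·2.3100 = 2.3100 m
residual clearance needed = 0.0800+0.0200+0.0000 = 0.1000 m
S_min ≈ 0.1080+2.0250+2.3100+0.1000  ⇒  S_min = 4543/1000 m

S_min = 4543/1000 m = 4.5430 m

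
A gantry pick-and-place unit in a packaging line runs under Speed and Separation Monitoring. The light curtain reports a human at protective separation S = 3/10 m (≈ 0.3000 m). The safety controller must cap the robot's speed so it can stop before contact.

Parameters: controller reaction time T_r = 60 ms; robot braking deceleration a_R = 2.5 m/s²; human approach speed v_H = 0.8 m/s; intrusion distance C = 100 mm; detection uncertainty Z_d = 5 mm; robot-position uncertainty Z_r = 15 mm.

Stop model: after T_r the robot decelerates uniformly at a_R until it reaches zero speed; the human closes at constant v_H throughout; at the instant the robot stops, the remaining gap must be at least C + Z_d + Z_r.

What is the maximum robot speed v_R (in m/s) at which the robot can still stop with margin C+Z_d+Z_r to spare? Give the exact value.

v_R_max = 3/10 m/s = 0.3000 m/s

quadratic (1/5)·v² + (19/50)·v + (-33/250) = 0
  disc = (19/50)² − 4·(1/5)·(-33/250) = 1/4 ; √disc = 1/2
  v_R = (−(19/50) + 1/2) / (2·(1/5)) = 3/10 m/s
check:
braking lasts T_s = (3/10)/(5/2) = 0.1200 s
robot covers v_R·T_r = 0.3000·0.0600 = 0.0180 m before braking
robot covers 0.3000·0.1200 − ½·2.5000·0.1200² = 0.0180 m while stopping
person approaches 0.8000·(0.0600+0.1200) = 0.1440 m
margins: 0.1000+0.0050+0.0150 = 0.1200 m
sum ≈ 0.0180+0.0180+0.1440+0.1200 ≈ 0.3000 m = S ✓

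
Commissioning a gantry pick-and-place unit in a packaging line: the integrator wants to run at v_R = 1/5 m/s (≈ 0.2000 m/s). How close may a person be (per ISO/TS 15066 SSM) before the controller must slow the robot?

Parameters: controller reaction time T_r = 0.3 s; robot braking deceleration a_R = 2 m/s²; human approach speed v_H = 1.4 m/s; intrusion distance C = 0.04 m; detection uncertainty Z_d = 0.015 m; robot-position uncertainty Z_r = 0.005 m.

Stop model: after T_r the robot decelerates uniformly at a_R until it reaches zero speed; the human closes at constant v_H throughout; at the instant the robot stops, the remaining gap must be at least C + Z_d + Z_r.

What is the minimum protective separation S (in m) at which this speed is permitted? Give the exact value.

braking lasts T_s = (1/5)/2 = 0.1000 s
robot in T_r: 0.2000·0.3000 = 0.0600 m
braking distance = 0.2000²/(2·2.0000) = 0.0100 m
human over T_r+T_s: 1.4000·(0.3000+0.1000) = 0.5600 m
residual clearance needed = 0.0400+0.0150+0.0050 = 0.0600 m
S_min ≈ 0.0600+0.0100+0.5600+0.0600  ⇒  S_min = 69/100 m

S_min = 69/100 m = 0.6900 m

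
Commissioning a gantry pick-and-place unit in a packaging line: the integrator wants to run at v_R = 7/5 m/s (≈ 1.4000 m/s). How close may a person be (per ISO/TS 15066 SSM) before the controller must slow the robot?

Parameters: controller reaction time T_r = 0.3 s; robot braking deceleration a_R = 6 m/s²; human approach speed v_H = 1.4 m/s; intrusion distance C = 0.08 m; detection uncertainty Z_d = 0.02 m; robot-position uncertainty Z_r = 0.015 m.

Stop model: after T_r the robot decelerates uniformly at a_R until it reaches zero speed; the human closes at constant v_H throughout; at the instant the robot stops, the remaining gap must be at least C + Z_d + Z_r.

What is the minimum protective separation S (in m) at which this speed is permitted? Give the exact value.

T_s = v_R/a_R = (7/5)/6 = 0.2333 s
robot covers v_R·T_r = 1.4000·0.3000 = 0.4200 m before braking
robot under decel: 1.4000²/(2·6.0000) = 0.1633 m
human over T_r+T_s: 1.4000·(0.3000+0.2333) = 0.7467 m
C+Z_d+Z_r = 0.0800+0.0200+0.0150 = 0.1150 m
S_min ≈ 0.4200+0.1633+0.7467+0.1150  ⇒  S_min = 289/200 m

S_min = 289/200 m = 1.4450 m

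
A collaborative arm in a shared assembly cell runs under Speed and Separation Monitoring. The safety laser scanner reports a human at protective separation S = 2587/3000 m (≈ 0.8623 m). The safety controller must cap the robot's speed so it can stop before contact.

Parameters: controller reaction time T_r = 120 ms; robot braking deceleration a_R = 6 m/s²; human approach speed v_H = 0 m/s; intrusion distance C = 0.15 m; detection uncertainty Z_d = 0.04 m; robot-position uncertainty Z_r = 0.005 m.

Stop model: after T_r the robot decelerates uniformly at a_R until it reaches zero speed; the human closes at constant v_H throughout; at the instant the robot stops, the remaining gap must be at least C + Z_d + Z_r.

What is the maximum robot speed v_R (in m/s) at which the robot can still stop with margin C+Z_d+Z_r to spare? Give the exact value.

quadratic (1/12)·v² + (3/25)·v + (-1001/1500) = 0
  disc = (3/25)² − 4·(1/12)·(-1001/1500) = 5329/22500 ; √disc = 73/150
  v_R = (−(3/25) + 73/150) / (2·(1/12)) = 11/5 m/s
check:
T_s = v_R/a_R = (11/5)/6 = 0.3667 s
robot in T_r: 2.2000·0.1200 = 0.2640 m
braking distance = 2.2000²/(2·6.0000) = 0.4033 m
human closes 0.0000·0.4867 = 0.0000 m
C+Z_d+Z_r = 0.1500+0.0400+0.0050 = 0.1950 m
sum ≈ 0.2640+0.4033+0.0000+0.1950 ≈ 0.8623 m = S ✓

v_R_max = 11/5 m/s = 2.2000 m/s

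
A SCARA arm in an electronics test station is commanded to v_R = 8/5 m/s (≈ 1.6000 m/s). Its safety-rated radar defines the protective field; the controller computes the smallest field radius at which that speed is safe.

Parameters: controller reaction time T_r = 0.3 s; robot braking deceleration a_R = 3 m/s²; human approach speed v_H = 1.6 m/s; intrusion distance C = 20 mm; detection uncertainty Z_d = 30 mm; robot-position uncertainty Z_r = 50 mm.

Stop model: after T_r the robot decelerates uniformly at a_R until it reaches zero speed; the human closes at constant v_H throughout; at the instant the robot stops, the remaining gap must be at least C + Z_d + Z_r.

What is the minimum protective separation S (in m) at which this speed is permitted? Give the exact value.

S_min = 117/50 m = 2.3400 m

braking lasts T_s = (8/5)/3 = 0.5333 s
reaction-phase robot travel = 1.6000·0.3000 = 0.4800 m
braking distance = 1.6000²/(2·3.0000) = 0.4267 m
human closes 1.6000·0.8333 = 1.3333 m
residual clearance needed = 0.0200+0.0300+0.0500 = 0.1000 m
S_min ≈ 0.4800+0.4267+1.3333+0.1000  ⇒  S_min = 117/50 m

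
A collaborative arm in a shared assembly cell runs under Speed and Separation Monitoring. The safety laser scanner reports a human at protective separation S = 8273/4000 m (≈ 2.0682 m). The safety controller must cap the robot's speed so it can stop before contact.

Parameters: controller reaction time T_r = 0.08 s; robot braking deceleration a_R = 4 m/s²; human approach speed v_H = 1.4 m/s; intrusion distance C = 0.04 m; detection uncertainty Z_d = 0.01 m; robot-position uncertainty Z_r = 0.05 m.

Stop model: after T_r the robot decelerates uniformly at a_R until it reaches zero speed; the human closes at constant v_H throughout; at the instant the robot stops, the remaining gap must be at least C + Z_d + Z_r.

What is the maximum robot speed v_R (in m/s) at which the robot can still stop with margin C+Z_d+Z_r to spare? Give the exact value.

v_R_max = 5/2 m/s = 2.5000 m/s

collect terms ⇒ (1/8)·v_R² + (43/100)·v_R + (-297/160) = 0
  disc = (43/100)² − 4·(1/8)·(-297/160) = 44521/40000 ; √disc = 211/200
  v_R = (−(43/100) + 211/200) / (2·(1/8)) = 5/2 m/s
check:
stop time T_s = (5/2)/4 = 0.6250 s
robot in T_r: 2.5000·0.0800 = 0.2000 m
robot under decel: 2.5000²/(2·4.0000) = 0.7812 m
human closes 1.4000·0.7050 = 0.9870 m
C+Z_d+Z_r = 0.0400+0.0100+0.0500 = 0.1000 m
sum ≈ 0.2000+0.7812+0.9870+0.1000 ≈ 2.0682 m = S ✓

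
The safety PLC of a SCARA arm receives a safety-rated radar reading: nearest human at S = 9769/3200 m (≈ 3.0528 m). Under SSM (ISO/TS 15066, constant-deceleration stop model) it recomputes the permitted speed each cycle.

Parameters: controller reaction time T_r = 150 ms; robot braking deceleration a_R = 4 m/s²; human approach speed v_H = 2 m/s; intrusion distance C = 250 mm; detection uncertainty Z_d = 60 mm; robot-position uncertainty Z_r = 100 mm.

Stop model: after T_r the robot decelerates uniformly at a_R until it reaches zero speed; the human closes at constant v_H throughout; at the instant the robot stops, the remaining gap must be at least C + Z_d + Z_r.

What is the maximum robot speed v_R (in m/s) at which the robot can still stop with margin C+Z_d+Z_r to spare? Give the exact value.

v_R_max = 49/20 m/s = 2.4500 m/s

quadratic (1/8)·v² + (13/20)·v + (-7497/3200) = 0
  disc = (13/20)² − 4·(1/8)·(-7497/3200) = 10201/6400 ; √disc = 101/80
  v_R = (−(13/20) + 101/80) / (2·(1/8)) = 49/20 m/s
check:
stop time T_s = (49/20)/4 = 0.6125 s
reaction-phase robot travel = 2.4500·0.1500 = 0.3675 m
robot under decel: 2.4500²/(2·4.0000) = 0.7503 m
person approaches 2.0000·(0.1500+0.6125) = 1.5250 m
residual clearance needed = 0.2500+0.0600+0.1000 = 0.4100 m
sum ≈ 0.3675+0.7503+1.5250+0.4100 ≈ 3.0528 m = S ✓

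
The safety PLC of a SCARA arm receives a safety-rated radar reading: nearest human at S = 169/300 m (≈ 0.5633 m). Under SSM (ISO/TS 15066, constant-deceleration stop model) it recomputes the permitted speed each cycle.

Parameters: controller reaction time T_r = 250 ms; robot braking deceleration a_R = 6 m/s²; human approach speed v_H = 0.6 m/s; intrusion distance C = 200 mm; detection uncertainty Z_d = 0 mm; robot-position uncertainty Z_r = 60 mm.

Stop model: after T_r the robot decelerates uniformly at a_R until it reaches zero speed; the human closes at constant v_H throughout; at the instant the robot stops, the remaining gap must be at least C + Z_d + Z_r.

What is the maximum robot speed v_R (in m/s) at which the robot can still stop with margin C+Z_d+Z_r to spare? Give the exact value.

at the boundary: (1/12)·v² + (7/20)·v + (-23/150) = 0
  disc = (7/20)² − 4·(1/12)·(-23/150) = 25/144 ; √disc = 5/12
  v_R = (−(7/20) + 5/12) / (2·(1/12)) = 2/5 m/s
check:
stop time T_s = (2/5)/6 = 0.0667 s
robot in T_r: 0.4000·0.2500 = 0.1000 m
robot under decel: 0.4000²/(2·6.0000) = 0.0133 m
person approaches 0.6000·(0.2500+0.0667) = 0.1900 m
C+Z_d+Z_r = 0.2000+0.0000+0.0600 = 0.2600 m
sum ≈ 0.1000+0.0133+0.1900+0.2600 ≈ 0.5633 m = S ✓

v_R_max = 2/5 m/s = 0.4000 m/s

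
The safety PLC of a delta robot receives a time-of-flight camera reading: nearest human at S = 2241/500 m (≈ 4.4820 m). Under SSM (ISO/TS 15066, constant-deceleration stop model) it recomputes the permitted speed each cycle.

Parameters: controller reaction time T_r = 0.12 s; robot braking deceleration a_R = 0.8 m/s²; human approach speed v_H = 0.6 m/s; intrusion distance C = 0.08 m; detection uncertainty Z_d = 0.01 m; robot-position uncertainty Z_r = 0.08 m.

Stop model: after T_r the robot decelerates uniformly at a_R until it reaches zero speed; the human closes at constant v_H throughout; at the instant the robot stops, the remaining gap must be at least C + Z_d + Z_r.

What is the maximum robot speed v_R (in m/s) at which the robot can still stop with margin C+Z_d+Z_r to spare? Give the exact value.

quadratic (5/8)·v² + (87/100)·v + (-106/25) = 0
  disc = (87/100)² − 4·(5/8)·(-106/25) = 113569/10000 ; √disc = 337/100
  v_R = (−(87/100) + 337/100) / (2·(5/8)) = 2 m/s
check:
T_s = v_R/a_R = 2/(4/5) = 2.5000 s
robot covers v_R·T_r = 2.0000·0.1200 = 0.2400 m before braking
braking distance = 2.0000²/(2·0.8000) = 2.5000 m
person approaches 0.6000·(0.1200+2.5000) = 1.5720 m
residual clearance needed = 0.0800+0.0100+0.0800 = 0.1700 m
sum ≈ 0.2400+2.5000+1.5720+0.1700 ≈ 4.4820 m = S ✓

v_R_max = 2 m/s = 2.0000 m/s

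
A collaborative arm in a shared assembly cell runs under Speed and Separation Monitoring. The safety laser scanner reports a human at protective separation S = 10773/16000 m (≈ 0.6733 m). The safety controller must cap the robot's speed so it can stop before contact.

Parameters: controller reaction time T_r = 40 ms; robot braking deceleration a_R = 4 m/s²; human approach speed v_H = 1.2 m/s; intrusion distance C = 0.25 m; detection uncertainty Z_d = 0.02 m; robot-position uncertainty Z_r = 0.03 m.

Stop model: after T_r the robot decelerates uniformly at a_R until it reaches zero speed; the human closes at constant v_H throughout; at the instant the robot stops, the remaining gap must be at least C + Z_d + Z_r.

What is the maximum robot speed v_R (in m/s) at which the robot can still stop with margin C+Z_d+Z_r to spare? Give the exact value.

v_R_max = 3/4 m/s = 0.7500 m/s

quadratic (1/8)·v² + (17/50)·v + (-1041/3200) = 0
  disc = (17/50)² − 4·(1/8)·(-1041/3200) = 44521/160000 ; √disc = 211/400
  v_R = (−(17/50) + 211/400) / (2·(1/8)) = 3/4 m/s
check:
braking lasts T_s = (3/4)/4 = 0.1875 s
robot in T_r: 0.7500·0.0400 = 0.0300 m
robot under decel: 0.7500²/(2·4.0000) = 0.0703 m
person approaches 1.2000·(0.0400+0.1875) = 0.2730 m
margins: 0.2500+0.0200+0.0300 = 0.3000 m
sum ≈ 0.0300+0.0703+0.2730+0.3000 ≈ 0.6733 m = S ✓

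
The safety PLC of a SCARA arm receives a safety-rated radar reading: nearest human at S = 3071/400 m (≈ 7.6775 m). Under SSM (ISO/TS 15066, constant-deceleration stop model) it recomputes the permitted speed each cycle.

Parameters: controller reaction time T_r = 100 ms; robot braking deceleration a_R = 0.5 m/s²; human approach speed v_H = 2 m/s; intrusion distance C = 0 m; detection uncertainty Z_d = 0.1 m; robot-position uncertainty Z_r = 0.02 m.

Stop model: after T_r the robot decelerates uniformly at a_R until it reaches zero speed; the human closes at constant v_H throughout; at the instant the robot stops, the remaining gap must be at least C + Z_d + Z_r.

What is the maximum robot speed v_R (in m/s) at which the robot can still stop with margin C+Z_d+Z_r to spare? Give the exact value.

v_R_max = 27/20 m/s = 1.3500 m/s

quadratic (1)·v² + (41/10)·v + (-2943/400) = 0
  disc = (41/10)² − 4·(1)·(-2943/400) = 1156/25 ; √disc = 34/5
  v_R = (−(41/10) + 34/5) / (2·(1)) = 27/20 m/s
check:
T_s = v_R/a_R = (27/20)/(1/2) = 2.7000 s
robot in T_r: 1.3500·0.1000 = 0.1350 m
robot covers 1.3500·2.7000 − ½·0.5000·2.7000² = 1.8225 m while stopping
person approaches 2.0000·(0.1000+2.7000) = 5.6000 m
residual clearance needed = 0.0000+0.1000+0.0200 = 0.1200 m
sum ≈ 0.1350+1.8225+5.6000+0.1200 ≈ 7.6775 m = S ✓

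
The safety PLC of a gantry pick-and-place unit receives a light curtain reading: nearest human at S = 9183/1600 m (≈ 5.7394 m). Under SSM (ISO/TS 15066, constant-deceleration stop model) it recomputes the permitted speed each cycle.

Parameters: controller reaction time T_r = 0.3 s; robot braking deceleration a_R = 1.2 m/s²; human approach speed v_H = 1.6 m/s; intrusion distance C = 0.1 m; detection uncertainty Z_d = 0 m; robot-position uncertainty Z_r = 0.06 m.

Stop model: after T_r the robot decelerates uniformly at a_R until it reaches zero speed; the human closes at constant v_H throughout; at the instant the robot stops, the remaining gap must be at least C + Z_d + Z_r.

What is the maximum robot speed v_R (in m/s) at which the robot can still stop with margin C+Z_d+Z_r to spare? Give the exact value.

v_R_max = 41/20 m/s = 2.0500 m/s

quadratic (5/12)·v² + (49/30)·v + (-8159/1600) = 0
  disc = (49/30)² − 4·(5/12)·(-8159/1600) = 160801/14400 ; √disc = 401/120
  v_R = (−(49/30) + 401/120) / (2·(5/12)) = 41/20 m/s
check:
braking lasts T_s = (41/20)/(6/5) = 1.7083 s
robot covers v_R·T_r = 2.0500·0.3000 = 0.6150 m before braking
robot under decel: 2.0500²/(2·1.2000) = 1.7510 m
person approaches 1.6000·(0.3000+1.7083) = 3.2133 m
margins: 0.1000+0.0000+0.0600 = 0.1600 m
sum ≈ 0.6150+1.7510+3.2133+0.1600 ≈ 5.7394 m = S ✓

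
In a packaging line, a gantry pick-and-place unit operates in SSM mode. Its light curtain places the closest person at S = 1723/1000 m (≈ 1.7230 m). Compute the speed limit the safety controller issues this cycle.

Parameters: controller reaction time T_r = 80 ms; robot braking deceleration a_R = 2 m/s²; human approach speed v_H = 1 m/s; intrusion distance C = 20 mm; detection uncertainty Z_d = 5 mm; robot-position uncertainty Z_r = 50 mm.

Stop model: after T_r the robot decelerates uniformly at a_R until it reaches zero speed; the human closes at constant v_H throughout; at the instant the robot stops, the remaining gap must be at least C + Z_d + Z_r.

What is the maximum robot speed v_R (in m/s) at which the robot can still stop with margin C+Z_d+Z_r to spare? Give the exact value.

v_R_max = 8/5 m/s = 1.6000 m/s

quadratic (1/4)·v² + (29/50)·v + (-196/125) = 0
  disc = (29/50)² − 4·(1/4)·(-196/125) = 4761/2500 ; √disc = 69/50
  v_R = (−(29/50) + 69/50) / (2·(1/4)) = 8/5 m/s
check:
stop time T_s = (8/5)/2 = 0.8000 s
robot in T_r: 1.6000·0.0800 = 0.1280 m
robot covers 1.6000·0.8000 − ½·2.0000·0.8000² = 0.6400 m while stopping
human closes 1.0000·0.8800 = 0.8800 m
residual clearance needed = 0.0200+0.0050+0.0500 = 0.0750 m
sum ≈ 0.1280+0.6400+0.8800+0.0750 ≈ 1.7230 m = S ✓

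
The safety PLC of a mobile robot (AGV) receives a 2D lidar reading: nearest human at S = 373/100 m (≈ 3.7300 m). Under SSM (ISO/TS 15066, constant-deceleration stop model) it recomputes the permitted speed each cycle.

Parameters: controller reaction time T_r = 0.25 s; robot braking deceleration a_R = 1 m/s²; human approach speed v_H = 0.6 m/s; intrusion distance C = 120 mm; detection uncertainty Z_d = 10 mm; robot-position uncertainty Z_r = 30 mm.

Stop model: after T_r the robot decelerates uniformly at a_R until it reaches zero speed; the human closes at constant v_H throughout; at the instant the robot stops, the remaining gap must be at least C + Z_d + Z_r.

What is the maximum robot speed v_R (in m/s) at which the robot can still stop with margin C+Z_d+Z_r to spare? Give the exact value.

collect terms ⇒ (1/2)·v_R² + (17/20)·v_R + (-171/50) = 0
  disc = (17/20)² − 4·(1/2)·(-171/50) = 121/16 ; √disc = 11/4
  v_R = (−(17/20) + 11/4) / (2·(1/2)) = 19/10 m/s
check:
T_s = v_R/a_R = (19/10)/1 = 1.9000 s
reaction-phase robot travel = 1.9000·0.2500 = 0.4750 m
robot covers 1.9000·1.9000 − ½·1.0000·1.9000² = 1.8050 m while stopping
human over T_r+T_s: 0.6000·(0.2500+1.9000) = 1.2900 m
residual clearance needed = 0.1200+0.0100+0.0300 = 0.1600 m
sum ≈ 0.4750+1.8050+1.2900+0.1600 ≈ 3.7300 m = S ✓

v_R_max = 19/10 m/s = 1.9000 m/s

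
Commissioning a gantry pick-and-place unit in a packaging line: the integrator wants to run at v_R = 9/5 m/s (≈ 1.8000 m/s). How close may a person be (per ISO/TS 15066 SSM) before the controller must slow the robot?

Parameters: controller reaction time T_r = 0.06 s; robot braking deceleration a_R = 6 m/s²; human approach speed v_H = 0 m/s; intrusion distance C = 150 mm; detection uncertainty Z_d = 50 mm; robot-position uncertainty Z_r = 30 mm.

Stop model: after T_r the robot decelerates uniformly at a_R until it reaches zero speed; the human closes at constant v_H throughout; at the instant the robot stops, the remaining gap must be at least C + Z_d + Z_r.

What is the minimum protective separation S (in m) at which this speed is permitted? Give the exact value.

S_min = 76/125 m = 0.6080 m

stop time T_s = (9/5)/6 = 0.3000 s
robot covers v_R·T_r = 1.8000·0.0600 = 0.1080 m before braking
robot under decel: 1.8000²/(2·6.0000) = 0.2700 m
human over T_r+T_s: 0.0000·(0.0600+0.3000) = 0.0000 m
C+Z_d+Z_r = 0.1500+0.0500+0.0300 = 0.2300 m
S_min ≈ 0.1080+0.2700+0.0000+0.2300  ⇒  S_min = 76/125 m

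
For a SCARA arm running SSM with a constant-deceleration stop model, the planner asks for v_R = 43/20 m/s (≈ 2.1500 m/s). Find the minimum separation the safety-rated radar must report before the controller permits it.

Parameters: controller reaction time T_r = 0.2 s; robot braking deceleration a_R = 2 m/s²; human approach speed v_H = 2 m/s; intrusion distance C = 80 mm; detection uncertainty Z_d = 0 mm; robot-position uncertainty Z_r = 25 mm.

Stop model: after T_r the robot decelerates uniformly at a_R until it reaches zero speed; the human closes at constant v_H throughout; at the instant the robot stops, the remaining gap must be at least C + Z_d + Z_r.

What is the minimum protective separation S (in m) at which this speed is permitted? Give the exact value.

S_min = 1357/320 m = 4.2406 m

stop time T_s = (43/20)/2 = 1.0750 s
reaction-phase robot travel = 2.1500·0.2000 = 0.4300 m
robot covers 2.1500·1.0750 − ½·2.0000·1.0750² = 1.1556 m while stopping
person approaches 2.0000·(0.2000+1.0750) = 2.5500 m
residual clearance needed = 0.0800+0.0000+0.0250 = 0.1050 m
S_min ≈ 0.4300+1.1556+2.5500+0.1050  ⇒  S_min = 1357/320 m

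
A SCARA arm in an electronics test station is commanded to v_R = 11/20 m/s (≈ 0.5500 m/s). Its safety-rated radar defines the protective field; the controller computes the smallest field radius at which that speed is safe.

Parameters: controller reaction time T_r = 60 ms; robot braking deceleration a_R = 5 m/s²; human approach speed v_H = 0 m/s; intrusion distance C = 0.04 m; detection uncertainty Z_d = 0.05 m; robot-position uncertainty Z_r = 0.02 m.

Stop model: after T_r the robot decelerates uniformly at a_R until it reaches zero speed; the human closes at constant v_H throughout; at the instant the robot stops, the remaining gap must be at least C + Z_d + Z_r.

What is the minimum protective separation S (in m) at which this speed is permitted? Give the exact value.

stop time T_s = (11/20)/5 = 0.1100 s
robot in T_r: 0.5500·0.0600 = 0.0330 m
robot under decel: 0.5500²/(2·5.0000) = 0.0302 m
human closes 0.0000·0.1700 = 0.0000 m
residual clearance needed = 0.0400+0.0500+0.0200 = 0.1100 m
S_min ≈ 0.0330+0.0302+0.0000+0.1100  ⇒  S_min = 693/4000 m

S_min = 693/4000 m = 0.1732 m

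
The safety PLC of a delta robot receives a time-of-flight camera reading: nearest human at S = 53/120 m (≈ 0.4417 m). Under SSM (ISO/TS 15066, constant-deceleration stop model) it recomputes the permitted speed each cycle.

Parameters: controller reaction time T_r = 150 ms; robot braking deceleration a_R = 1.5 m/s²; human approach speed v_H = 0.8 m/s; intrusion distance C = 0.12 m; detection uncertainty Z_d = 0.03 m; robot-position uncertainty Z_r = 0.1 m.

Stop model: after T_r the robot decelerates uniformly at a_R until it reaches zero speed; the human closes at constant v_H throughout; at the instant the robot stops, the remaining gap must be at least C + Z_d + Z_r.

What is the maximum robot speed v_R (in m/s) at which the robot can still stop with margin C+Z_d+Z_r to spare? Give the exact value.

v_R_max = 1/10 m/s = 0.1000 m/s

quadratic (1/3)·v² + (41/60)·v + (-43/600) = 0
  disc = (41/60)² − 4·(1/3)·(-43/600) = 9/16 ; √disc = 3/4
  v_R = (−(41/60) + 3/4) / (2·(1/3)) = 1/10 m/s
check:
T_s = v_R/a_R = (1/10)/(3/2) = 0.0667 s
reaction-phase robot travel = 0.1000·0.1500 = 0.0150 m
robot covers 0.1000·0.0667 − ½·1.5000·0.0667² = 0.0033 m while stopping
human over T_r+T_s: 0.8000·(0.1500+0.0667) = 0.1733 m
C+Z_d+Z_r = 0.1200+0.0300+0.1000 = 0.2500 m
sum ≈ 0.0150+0.0033+0.1733+0.2500 ≈ 0.4417 m = S ✓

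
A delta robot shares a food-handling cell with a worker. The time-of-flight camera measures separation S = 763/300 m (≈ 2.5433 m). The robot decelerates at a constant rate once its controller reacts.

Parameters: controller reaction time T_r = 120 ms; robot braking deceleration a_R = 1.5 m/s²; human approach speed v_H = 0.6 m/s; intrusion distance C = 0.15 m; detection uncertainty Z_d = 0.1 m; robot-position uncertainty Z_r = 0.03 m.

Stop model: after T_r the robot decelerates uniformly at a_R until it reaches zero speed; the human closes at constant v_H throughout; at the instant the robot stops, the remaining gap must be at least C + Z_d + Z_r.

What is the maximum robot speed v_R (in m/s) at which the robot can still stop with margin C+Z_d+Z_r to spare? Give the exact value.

v_R_max = 19/10 m/s = 1.9000 m/s

at the boundary: (1/3)·v² + (13/25)·v + (-3287/1500) = 0
  disc = (13/25)² − 4·(1/3)·(-3287/1500) = 17956/5625 ; √disc = 134/75
  v_R = (−(13/25) + 134/75) / (2·(1/3)) = 19/10 m/s
check:
braking lasts T_s = (19/10)/(3/2) = 1.2667 s
reaction-phase robot travel = 1.9000·0.1200 = 0.2280 m
braking distance = 1.9000²/(2·1.5000) = 1.2033 m
human closes 0.6000·1.3867 = 0.8320 m
residual clearance needed = 0.1500+0.1000+0.0300 = 0.2800 m
sum ≈ 0.2280+1.2033+0.8320+0.2800 ≈ 2.5433 m = S ✓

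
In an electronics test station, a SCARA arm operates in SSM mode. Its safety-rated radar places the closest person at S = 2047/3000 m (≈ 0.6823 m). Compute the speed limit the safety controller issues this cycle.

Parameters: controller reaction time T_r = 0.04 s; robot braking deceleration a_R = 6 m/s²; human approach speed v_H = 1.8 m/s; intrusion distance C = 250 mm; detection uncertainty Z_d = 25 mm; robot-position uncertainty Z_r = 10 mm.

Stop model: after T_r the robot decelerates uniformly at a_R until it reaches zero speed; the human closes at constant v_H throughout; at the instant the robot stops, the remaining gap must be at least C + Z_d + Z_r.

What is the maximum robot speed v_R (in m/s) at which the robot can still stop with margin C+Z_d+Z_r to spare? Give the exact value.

collect terms ⇒ (1/12)·v_R² + (17/50)·v_R + (-122/375) = 0
  disc = (17/50)² − 4·(1/12)·(-122/375) = 5041/22500 ; √disc = 71/150
  v_R = (−(17/50) + 71/150) / (2·(1/12)) = 4/5 m/s
check:
braking lasts T_s = (4/5)/6 = 0.1333 s
robot covers v_R·T_r = 0.8000·0.0400 = 0.0320 m before braking
robot under decel: 0.8000²/(2·6.0000) = 0.0533 m
human closes 1.8000·0.1733 = 0.3120 m
margins: 0.2500+0.0250+0.0100 = 0.2850 m
sum ≈ 0.0320+0.0533+0.3120+0.2850 ≈ 0.6823 m = S ✓

v_R_max = 4/5 m/s = 0.8000 m/s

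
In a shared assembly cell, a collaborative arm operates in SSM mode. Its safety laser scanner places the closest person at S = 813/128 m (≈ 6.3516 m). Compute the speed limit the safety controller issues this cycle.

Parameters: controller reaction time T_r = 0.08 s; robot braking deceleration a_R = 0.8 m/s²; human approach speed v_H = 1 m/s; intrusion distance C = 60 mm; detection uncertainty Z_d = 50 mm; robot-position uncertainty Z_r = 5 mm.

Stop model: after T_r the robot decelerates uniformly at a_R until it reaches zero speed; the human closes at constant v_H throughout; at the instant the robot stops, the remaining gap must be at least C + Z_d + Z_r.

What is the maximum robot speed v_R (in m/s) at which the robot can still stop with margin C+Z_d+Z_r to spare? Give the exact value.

v_R_max = 9/4 m/s = 2.2500 m/s

at the boundary: (5/8)·v² + (133/100)·v + (-19701/3200) = 0
  disc = (133/100)² − 4·(5/8)·(-19701/3200) = 2745649/160000 ; √disc = 1657/400
  v_R = (−(133/100) + 1657/400) / (2·(5/8)) = 9/4 m/s
check:
stop time T_s = (9/4)/(4/5) = 2.8125 s
reaction-phase robot travel = 2.2500·0.0800 = 0.1800 m
braking distance = 2.2500²/(2·0.8000) = 3.1641 m
human over T_r+T_s: 1.0000·(0.0800+2.8125) = 2.8925 m
C+Z_d+Z_r = 0.0600+0.0500+0.0050 = 0.1150 m
sum ≈ 0.1800+3.1641+2.8925+0.1150 ≈ 6.3516 m = S ✓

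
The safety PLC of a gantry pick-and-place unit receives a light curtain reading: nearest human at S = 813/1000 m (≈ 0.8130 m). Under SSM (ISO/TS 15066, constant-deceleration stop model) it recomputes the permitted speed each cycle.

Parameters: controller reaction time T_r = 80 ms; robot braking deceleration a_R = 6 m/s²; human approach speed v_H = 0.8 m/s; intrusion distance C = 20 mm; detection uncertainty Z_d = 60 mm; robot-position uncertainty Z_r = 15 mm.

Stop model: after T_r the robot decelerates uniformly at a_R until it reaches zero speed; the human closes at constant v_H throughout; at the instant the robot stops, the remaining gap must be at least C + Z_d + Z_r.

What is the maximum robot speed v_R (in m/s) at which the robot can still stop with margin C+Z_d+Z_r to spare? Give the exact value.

at the boundary: (1/12)·v² + (16/75)·v + (-327/500) = 0
  disc = (16/75)² − 4·(1/12)·(-327/500) = 5929/22500 ; √disc = 77/150
  v_R = (−(16/75) + 77/150) / (2·(1/12)) = 9/5 m/s
check:
T_s = v_R/a_R = (9/5)/6 = 0.3000 s
robot covers v_R·T_r = 1.8000·0.0800 = 0.1440 m before braking
robot under decel: 1.8000²/(2·6.0000) = 0.2700 m
human closes 0.8000·0.3800 = 0.3040 m
residual clearance needed = 0.0200+0.0600+0.0150 = 0.0950 m
sum ≈ 0.1440+0.2700+0.3040+0.0950 ≈ 0.8130 m = S ✓

v_R_max = 9/5 m/s = 1.8000 m/s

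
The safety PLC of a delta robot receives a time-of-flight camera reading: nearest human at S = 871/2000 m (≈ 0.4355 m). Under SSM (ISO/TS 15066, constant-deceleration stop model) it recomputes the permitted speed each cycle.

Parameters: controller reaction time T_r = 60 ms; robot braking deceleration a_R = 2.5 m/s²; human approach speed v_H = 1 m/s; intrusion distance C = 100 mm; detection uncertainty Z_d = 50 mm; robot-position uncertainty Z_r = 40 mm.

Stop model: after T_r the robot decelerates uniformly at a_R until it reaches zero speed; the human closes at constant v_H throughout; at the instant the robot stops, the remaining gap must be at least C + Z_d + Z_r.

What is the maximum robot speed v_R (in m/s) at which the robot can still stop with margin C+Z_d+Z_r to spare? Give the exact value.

v_R_max = 7/20 m/s = 0.3500 m/s

quadratic (1/5)·v² + (23/50)·v + (-371/2000) = 0
  disc = (23/50)² − 4·(1/5)·(-371/2000) = 9/25 ; √disc = 3/5
  v_R = (−(23/50) + 3/5) / (2·(1/5)) = 7/20 m/s
check:
T_s = v_R/a_R = (7/20)/(5/2) = 0.1400 s
robot in T_r: 0.3500·0.0600 = 0.0210 m
robot covers 0.3500·0.1400 − ½·2.5000·0.1400² = 0.0245 m while stopping
human closes 1.0000·0.2000 = 0.2000 m
residual clearance needed = 0.1000+0.0500+0.0400 = 0.1900 m
sum ≈ 0.0210+0.0245+0.2000+0.1900 ≈ 0.4355 m = S ✓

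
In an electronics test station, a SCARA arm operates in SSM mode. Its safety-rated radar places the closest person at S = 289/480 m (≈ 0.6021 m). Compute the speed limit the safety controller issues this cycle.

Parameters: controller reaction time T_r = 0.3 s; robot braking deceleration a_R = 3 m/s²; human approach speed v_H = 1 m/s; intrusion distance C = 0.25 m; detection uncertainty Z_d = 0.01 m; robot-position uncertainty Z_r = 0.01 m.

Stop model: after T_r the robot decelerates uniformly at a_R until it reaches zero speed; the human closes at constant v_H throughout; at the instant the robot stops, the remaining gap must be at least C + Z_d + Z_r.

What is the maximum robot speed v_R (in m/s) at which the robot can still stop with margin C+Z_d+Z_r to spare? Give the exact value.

v_R_max = 1/20 m/s = 0.0500 m/s

collect terms ⇒ (1/6)·v_R² + (19/30)·v_R + (-77/2400) = 0
  disc = (19/30)² − 4·(1/6)·(-77/2400) = 169/400 ; √disc = 13/20
  v_R = (−(19/30) + 13/20) / (2·(1/6)) = 1/20 m/s
check:
stop time T_s = (1/20)/3 = 0.0167 s
robot covers v_R·T_r = 0.0500·0.3000 = 0.0150 m before braking
braking distance = 0.0500²/(2·3.0000) = 0.0004 m
person approaches 1.0000·(0.3000+0.0167) = 0.3167 m
margins: 0.2500+0.0100+0.0100 = 0.2700 m
sum ≈ 0.0150+0.0004+0.3167+0.2700 ≈ 0.6021 m = S ✓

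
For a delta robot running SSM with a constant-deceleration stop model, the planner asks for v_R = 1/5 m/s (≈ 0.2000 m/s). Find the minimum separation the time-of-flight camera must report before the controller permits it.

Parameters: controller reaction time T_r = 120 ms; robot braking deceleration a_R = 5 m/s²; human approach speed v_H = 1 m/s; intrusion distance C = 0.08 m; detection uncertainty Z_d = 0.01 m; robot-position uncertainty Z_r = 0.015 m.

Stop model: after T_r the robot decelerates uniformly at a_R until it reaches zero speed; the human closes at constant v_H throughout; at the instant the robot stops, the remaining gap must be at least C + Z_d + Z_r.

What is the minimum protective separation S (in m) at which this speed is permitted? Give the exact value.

S_min = 293/1000 m = 0.2930 m

braking lasts T_s = (1/5)/5 = 0.0400 s
robot covers v_R·T_r = 0.2000·0.1200 = 0.0240 m before braking
robot covers 0.2000·0.0400 − ½·5.0000·0.0400² = 0.0040 m while stopping
human over T_r+T_s: 1.0000·(0.1200+0.0400) = 0.1600 m
margins: 0.0800+0.0100+0.0150 = 0.1050 m
S_min ≈ 0.0240+0.0040+0.1600+0.1050  ⇒  S_min = 293/1000 m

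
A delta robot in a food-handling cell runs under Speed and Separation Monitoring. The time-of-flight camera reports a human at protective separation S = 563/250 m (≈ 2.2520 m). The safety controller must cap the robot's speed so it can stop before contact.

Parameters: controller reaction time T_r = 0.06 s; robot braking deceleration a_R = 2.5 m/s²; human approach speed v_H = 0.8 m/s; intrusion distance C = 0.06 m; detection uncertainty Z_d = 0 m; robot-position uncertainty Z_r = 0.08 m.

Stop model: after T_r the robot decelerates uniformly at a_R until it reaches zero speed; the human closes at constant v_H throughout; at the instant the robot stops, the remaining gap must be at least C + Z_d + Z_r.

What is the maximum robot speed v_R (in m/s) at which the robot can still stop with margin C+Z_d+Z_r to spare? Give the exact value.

collect terms ⇒ (1/5)·v_R² + (19/50)·v_R + (-258/125) = 0
  disc = (19/50)² − 4·(1/5)·(-258/125) = 4489/2500 ; √disc = 67/50
  v_R = (−(19/50) + 67/50) / (2·(1/5)) = 12/5 m/s
check:
braking lasts T_s = (12/5)/(5/2) = 0.9600 s
reaction-phase robot travel = 2.4000·0.0600 = 0.1440 m
robot under decel: 2.4000²/(2·2.5000) = 1.1520 m
human closes 0.8000·1.0200 = 0.8160 m
C+Z_d+Z_r = 0.0600+0.0000+0.0800 = 0.1400 m
sum ≈ 0.1440+1.1520+0.8160+0.1400 ≈ 2.2520 m = S ✓

v_R_max = 12/5 m/s = 2.4000 m/s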